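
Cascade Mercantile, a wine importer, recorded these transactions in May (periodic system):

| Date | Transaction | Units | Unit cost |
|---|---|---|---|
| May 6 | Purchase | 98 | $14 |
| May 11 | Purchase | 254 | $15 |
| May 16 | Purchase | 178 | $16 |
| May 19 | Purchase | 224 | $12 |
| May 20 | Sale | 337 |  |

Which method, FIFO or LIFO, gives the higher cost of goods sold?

FIFO

FIFO COGS: 98 @ $14 + 239 @ $15 = $4,957
LIFO COGS: 224 @ $12 + 113 @ $16 = $4,496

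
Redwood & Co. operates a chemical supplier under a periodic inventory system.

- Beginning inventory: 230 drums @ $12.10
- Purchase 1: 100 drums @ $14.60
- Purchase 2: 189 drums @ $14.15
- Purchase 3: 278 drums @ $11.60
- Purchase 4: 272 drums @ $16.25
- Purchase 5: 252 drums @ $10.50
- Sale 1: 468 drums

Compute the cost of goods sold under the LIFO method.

Sale 1 (468) [LIFO — newest first]: 252 @ $10.50 + 216 @ $16.25 = $6,156.00
Ending inventory: 230 @ $12.10 + 100 @ $14.60 + 189 @ $14.15 + 278 @ $11.60 + 56 @ $16.25 = $11,052.15

COGS = $6,156.00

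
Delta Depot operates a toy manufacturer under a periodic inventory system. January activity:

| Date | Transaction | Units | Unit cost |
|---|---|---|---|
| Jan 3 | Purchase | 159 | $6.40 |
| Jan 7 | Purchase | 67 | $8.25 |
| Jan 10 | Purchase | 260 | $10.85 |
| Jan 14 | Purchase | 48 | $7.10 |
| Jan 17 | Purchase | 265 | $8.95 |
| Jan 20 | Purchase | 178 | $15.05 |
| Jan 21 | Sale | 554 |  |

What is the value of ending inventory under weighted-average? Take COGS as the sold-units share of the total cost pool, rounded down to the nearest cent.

Ending inventory = $4,235.55

Jan 21, sell 554: 554/977 × $9,782.80 → $5,547.25
Ending inventory (cost pool remaining) = $4,235.55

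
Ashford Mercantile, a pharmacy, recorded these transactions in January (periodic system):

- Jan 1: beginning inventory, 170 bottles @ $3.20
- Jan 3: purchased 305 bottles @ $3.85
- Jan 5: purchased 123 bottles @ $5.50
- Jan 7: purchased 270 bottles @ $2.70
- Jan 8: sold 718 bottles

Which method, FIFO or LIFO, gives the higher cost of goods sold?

FIFO

FIFO COGS: 170 @ $3.20 + 305 @ $3.85 + 123 @ $5.50 + 120 @ $2.70 = $2,718.75
LIFO COGS: 270 @ $2.70 + 123 @ $5.50 + 305 @ $3.85 + 20 @ $3.20 = $2,643.75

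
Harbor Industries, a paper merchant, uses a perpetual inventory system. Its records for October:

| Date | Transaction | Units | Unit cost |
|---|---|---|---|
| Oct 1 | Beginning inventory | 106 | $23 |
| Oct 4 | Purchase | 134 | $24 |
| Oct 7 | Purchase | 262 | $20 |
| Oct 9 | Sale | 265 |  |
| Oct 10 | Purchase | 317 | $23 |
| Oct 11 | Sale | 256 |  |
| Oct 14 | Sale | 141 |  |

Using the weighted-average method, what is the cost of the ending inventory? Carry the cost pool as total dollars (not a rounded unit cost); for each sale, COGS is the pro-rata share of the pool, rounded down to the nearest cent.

After Oct 1: 106 on hand, pool $2,438.00 (≈ $23.0000 each)
After Oct 4: 240 on hand, pool $5,654.00 (≈ $23.5583 each)
After Oct 7: 502 on hand, pool $10,894.00 (≈ $21.7012 each)
Oct 9, sell 265: 265/502 × $10,894.00 → $5,750.81
After Oct 10: 554 on hand, pool $12,434.19 (≈ $22.4444 each)
Oct 11, sell 256: 256/554 × $12,434.19 → $5,745.76
Oct 14, sell 141: 141/298 × $6,688.43 → $3,164.65
Total COGS = $5,750.81 + $5,745.76 + $3,164.65 = $14,661.22
Ending inventory (cost pool remaining) = $3,523.78
Check: goods available $18,185.00 = COGS $14,661.22 + ending $3,523.78

Ending inventory = $3,523.78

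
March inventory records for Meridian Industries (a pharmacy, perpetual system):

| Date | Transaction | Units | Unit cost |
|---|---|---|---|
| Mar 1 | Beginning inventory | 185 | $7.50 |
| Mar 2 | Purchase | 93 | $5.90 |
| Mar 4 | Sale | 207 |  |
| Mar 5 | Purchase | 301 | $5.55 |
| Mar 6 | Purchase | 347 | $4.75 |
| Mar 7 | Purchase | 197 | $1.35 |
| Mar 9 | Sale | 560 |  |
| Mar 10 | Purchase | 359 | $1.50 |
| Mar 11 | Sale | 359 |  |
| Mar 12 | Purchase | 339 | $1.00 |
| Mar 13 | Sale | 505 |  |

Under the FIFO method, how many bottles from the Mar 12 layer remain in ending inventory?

Mar 4, 207 sold [FIFO — oldest first]: 185 @ $7.50 + 22 @ $5.90 = $1,517.30
Mar 9, 560 sold [FIFO — oldest first]: 71 @ $5.90 + 301 @ $5.55 + 188 @ $4.75 = $2,982.45
Mar 11, 359 sold [FIFO — oldest first]: 159 @ $4.75 + 197 @ $1.35 + 3 @ $1.50 = $1,025.70
Mar 13, 505 sold [FIFO — oldest first]: 356 @ $1.50 + 149 @ $1.00 = $683.00
Total COGS = $1,517.30 + $2,982.45 + $1,025.70 + $683.00 = $6,208.45
Ending inventory: 190 @ $1.00 = $190.00
Check: goods available $6,398.45 = COGS $6,208.45 + ending $190.00

190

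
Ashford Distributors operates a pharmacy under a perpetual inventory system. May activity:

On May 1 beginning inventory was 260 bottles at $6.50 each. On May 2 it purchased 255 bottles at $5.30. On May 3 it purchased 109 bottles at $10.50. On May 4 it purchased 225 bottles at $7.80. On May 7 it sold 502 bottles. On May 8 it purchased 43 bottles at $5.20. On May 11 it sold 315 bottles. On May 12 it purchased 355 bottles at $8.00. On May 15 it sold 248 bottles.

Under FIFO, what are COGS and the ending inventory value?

COGS = $7,548.60; ending inventory = $1,456.00

May 7, 502 sold [FIFO — oldest first]: 260 @ $6.50 + 242 @ $5.30 = $2,972.60
May 11, 315 sold [FIFO — oldest first]: 13 @ $5.30 + 109 @ $10.50 + 193 @ $7.80 = $2,718.80
May 15, 248 sold [FIFO — oldest first]: 32 @ $7.80 + 43 @ $5.20 + 173 @ $8.00 = $1,857.20
Total COGS = $2,972.60 + $2,718.80 + $1,857.20 = $7,548.60
Ending inventory: 182 @ $8.00 = $1,456.00
Check: goods available $9,004.60 = COGS $7,548.60 + ending $1,456.00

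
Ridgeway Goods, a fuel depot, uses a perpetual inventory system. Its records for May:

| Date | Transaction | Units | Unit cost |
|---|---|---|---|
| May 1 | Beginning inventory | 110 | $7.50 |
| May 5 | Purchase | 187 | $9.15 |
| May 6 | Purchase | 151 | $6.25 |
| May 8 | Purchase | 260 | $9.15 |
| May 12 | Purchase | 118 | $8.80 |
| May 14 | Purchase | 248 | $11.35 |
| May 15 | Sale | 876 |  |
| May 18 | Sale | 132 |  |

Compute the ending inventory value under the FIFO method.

Ending inventory = $749.10

May 15, 876 sold [FIFO — oldest first]: 110 @ $7.50 + 187 @ $9.15 + 151 @ $6.25 + 260 @ $9.15 + 118 @ $8.80 + 50 @ $11.35 = $7,464.70
May 18, 132 sold [FIFO — oldest first]: 132 @ $11.35 = $1,498.20
Total COGS = $7,464.70 + $1,498.20 = $8,962.90
Ending inventory: 66 @ $11.35 = $749.10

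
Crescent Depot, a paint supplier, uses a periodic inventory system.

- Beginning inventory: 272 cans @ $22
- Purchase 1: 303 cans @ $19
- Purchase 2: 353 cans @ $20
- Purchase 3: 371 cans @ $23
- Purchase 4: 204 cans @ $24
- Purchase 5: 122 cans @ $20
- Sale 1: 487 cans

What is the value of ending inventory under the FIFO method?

Ending inventory = $24,601

Sale 1 (487) [FIFO — oldest first]: 272 @ $22 + 215 @ $19 = $10,069
Ending inventory: 88 @ $19 + 353 @ $20 + 371 @ $23 + 204 @ $24 + 122 @ $20 = $24,601
Check: goods available $34,670 = COGS $10,069 + ending $24,601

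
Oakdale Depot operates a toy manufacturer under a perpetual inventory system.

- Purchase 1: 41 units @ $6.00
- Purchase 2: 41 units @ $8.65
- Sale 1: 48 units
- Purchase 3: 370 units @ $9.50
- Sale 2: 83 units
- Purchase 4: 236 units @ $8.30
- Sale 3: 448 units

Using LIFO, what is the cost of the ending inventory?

Ending inventory = $916.50

Sale 1 (48) [LIFO — newest first]: 41 @ $8.65 + 7 @ $6.00 = $396.65
Sale 2 (83) [LIFO — newest first]: 83 @ $9.50 = $788.50
Sale 3 (448) [LIFO — newest first]: 236 @ $8.30 + 212 @ $9.50 = $3,972.80
Total COGS = $396.65 + $788.50 + $3,972.80 = $5,157.95
Ending inventory: 34 @ $6.00 + 75 @ $9.50 = $916.50
Check: goods available $6,074.45 = COGS $5,157.95 + ending $916.50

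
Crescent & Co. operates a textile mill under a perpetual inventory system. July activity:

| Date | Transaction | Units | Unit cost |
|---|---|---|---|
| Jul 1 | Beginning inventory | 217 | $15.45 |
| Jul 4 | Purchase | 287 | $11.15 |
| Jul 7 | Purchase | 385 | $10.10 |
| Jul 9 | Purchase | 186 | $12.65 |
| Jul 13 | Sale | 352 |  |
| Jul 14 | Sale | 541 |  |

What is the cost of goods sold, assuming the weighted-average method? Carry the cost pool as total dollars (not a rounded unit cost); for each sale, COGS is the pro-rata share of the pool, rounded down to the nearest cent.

After Jul 1: 217 on hand, pool $3,352.65 (≈ $15.4500 each)
After Jul 4: 504 on hand, pool $6,552.70 (≈ $13.0014 each)
After Jul 7: 889 on hand, pool $10,441.20 (≈ $11.7449 each)
After Jul 9: 1075 on hand, pool $12,794.10 (≈ $11.9015 each)
Jul 13, sell 352: 352/1075 × $12,794.10 → $4,189.32
Jul 14, sell 541: 541/723 × $8,604.78 → $6,438.70
Total COGS = $4,189.32 + $6,438.70 = $10,628.02
Ending inventory (cost pool remaining) = $2,166.08

COGS = $10,628.02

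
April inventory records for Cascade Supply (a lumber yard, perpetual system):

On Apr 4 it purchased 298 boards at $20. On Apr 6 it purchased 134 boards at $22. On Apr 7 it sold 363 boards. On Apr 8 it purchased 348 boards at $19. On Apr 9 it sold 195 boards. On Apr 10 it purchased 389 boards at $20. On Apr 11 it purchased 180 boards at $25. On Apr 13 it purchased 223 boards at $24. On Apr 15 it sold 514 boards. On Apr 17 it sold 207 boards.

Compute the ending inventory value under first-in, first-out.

Apr 7, 363 sold [FIFO — oldest first]: 298 @ $20 + 65 @ $22 = $7,390
Apr 9, 195 sold [FIFO — oldest first]: 69 @ $22 + 126 @ $19 = $3,912
Apr 15, 514 sold [FIFO — oldest first]: 222 @ $19 + 292 @ $20 = $10,058
Apr 17, 207 sold [FIFO — oldest first]: 97 @ $20 + 110 @ $25 = $4,690
Total COGS = $7,390 + $3,912 + $10,058 + $4,690 = $26,050
Ending inventory: 70 @ $25 + 223 @ $24 = $7,102

Ending inventory = $7,102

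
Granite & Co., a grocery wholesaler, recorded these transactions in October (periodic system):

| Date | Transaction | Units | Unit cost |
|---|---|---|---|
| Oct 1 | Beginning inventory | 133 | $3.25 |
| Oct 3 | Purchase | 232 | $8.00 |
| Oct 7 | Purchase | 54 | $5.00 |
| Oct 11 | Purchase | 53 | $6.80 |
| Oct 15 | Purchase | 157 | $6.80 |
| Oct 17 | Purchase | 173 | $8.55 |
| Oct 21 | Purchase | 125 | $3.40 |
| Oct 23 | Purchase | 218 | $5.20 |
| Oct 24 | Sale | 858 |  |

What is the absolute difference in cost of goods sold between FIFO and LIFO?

$296.05

FIFO COGS: 133 @ $3.25 + 232 @ $8.00 + 54 @ $5.00 + 53 @ $6.80 + 157 @ $6.80 + 173 @ $8.55 + 56 @ $3.40 = $5,655.80
LIFO COGS: 218 @ $5.20 + 125 @ $3.40 + 173 @ $8.55 + 157 @ $6.80 + 53 @ $6.80 + 54 @ $5.00 + 78 @ $8.00 = $5,359.75
Difference = |$5,655.80 − $5,359.75| = $296.05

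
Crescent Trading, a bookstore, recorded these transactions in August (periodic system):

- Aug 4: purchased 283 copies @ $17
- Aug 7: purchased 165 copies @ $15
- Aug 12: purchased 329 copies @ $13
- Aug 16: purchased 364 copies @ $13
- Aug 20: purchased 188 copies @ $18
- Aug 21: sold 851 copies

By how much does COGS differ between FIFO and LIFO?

$522

FIFO COGS: 283 @ $17 + 165 @ $15 + 329 @ $13 + 74 @ $13 = $12,525
LIFO COGS: 188 @ $18 + 364 @ $13 + 299 @ $13 = $12,003
Difference = |$12,525 − $12,003| = $522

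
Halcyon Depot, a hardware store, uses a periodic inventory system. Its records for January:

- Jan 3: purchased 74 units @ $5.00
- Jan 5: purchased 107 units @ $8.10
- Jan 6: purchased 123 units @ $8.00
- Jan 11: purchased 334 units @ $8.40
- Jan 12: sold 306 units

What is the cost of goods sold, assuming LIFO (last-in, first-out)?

Jan 12, 306 sold [LIFO — newest first]: 306 @ $8.40 = $2,570.40
Ending inventory: 74 @ $5.00 + 107 @ $8.10 + 123 @ $8.00 + 28 @ $8.40 = $2,455.90
Check: goods available $5,026.30 = COGS $2,570.40 + ending $2,455.90

COGS = $2,570.40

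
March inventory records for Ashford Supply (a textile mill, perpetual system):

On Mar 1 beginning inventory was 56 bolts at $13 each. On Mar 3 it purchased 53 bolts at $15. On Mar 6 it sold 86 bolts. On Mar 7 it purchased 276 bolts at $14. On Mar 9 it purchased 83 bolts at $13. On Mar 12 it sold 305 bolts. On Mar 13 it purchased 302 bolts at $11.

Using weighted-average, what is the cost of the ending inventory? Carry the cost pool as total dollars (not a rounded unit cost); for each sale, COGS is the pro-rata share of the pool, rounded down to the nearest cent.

Ending inventory = $4,383.15

After Mar 1: 56 on hand, pool $728.00 (≈ $13.0000 each)
After Mar 3: 109 on hand, pool $1,523.00 (≈ $13.9725 each)
Mar 6, sell 86: 86/109 × $1,523.00 → $1,201.63
After Mar 7: 299 on hand, pool $4,185.37 (≈ $13.9979 each)
After Mar 9: 382 on hand, pool $5,264.37 (≈ $13.7811 each)
Mar 12, sell 305: 305/382 × $5,264.37 → $4,203.22
After Mar 13: 379 on hand, pool $4,383.15 (≈ $11.5650 each)
Total COGS = $1,201.63 + $4,203.22 = $5,404.85
Ending inventory (cost pool remaining) = $4,383.15
Check: goods available $9,788.00 = COGS $5,404.85 + ending $4,383.15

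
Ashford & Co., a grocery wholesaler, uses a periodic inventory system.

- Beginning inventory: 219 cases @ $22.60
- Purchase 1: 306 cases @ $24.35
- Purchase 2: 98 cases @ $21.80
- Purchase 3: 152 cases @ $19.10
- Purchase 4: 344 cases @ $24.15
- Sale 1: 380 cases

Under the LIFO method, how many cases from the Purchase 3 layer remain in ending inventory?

116

Sale 1 (380) [LIFO — newest first]: 344 @ $24.15 + 36 @ $19.10 = $8,995.20
Ending inventory: 219 @ $22.60 + 306 @ $24.35 + 98 @ $21.80 + 116 @ $19.10 = $16,752.50
Check: goods available $25,747.70 = COGS $8,995.20 + ending $16,752.50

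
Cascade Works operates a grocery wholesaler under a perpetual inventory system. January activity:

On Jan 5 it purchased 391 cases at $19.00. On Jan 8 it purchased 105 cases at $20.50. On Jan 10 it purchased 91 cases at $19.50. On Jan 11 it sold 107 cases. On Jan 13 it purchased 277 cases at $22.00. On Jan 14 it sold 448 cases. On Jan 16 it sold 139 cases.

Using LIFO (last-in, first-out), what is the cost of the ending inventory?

Ending inventory = $3,230.00

Jan 11, 107 sold [LIFO — newest first]: 91 @ $19.50 + 16 @ $20.50 = $2,102.50
Jan 14, 448 sold [LIFO — newest first]: 277 @ $22.00 + 89 @ $20.50 + 82 @ $19.00 = $9,476.50
Jan 16, 139 sold [LIFO — newest first]: 139 @ $19.00 = $2,641.00
Total COGS = $2,102.50 + $9,476.50 + $2,641.00 = $14,220.00
Ending inventory: 170 @ $19.00 = $3,230.00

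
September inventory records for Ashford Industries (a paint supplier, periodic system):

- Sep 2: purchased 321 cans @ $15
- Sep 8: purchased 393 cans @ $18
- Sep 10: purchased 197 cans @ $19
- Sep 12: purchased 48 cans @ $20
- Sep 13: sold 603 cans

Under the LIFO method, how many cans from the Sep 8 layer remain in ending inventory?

35

Sep 13, 603 sold [LIFO — newest first]: 48 @ $20 + 197 @ $19 + 358 @ $18 = $11,147
Ending inventory: 321 @ $15 + 35 @ $18 = $5,445
Check: goods available $16,592 = COGS $11,147 + ending $5,445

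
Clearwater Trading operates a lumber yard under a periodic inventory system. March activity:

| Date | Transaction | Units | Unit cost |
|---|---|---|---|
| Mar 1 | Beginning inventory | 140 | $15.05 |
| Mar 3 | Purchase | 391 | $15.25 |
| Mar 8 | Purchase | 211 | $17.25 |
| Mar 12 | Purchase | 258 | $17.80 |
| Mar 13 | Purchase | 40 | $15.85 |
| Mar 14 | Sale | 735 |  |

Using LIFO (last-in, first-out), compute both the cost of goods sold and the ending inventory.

Mar 14, 735 sold [LIFO — newest first]: 40 @ $15.85 + 258 @ $17.80 + 211 @ $17.25 + 226 @ $15.25 = $12,312.65
Ending inventory: 140 @ $15.05 + 165 @ $15.25 = $4,623.25

COGS = $12,312.65; ending inventory = $4,623.25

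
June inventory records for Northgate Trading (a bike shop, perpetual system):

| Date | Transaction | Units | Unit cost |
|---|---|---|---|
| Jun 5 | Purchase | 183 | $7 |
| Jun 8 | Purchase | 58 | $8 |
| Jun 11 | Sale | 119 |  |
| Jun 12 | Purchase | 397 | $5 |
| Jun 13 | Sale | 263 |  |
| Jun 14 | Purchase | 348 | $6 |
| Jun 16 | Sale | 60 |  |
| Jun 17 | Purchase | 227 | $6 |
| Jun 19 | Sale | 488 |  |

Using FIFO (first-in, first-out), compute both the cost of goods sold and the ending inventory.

COGS = $5,482; ending inventory = $1,698

Jun 11, 119 sold [FIFO — oldest first]: 119 @ $7 = $833
Jun 13, 263 sold [FIFO — oldest first]: 64 @ $7 + 58 @ $8 + 141 @ $5 = $1,617
Jun 16, 60 sold [FIFO — oldest first]: 60 @ $5 = $300
Jun 19, 488 sold [FIFO — oldest first]: 196 @ $5 + 292 @ $6 = $2,732
Total COGS = $833 + $1,617 + $300 + $2,732 = $5,482
Ending inventory: 56 @ $6 + 227 @ $6 = $1,698
Check: goods available $7,180 = COGS $5,482 + ending $1,698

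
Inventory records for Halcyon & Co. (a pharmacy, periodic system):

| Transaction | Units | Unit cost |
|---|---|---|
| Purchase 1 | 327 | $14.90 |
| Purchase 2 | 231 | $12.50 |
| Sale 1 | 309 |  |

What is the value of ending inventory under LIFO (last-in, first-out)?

Ending inventory = $3,710.10

Sale 1 (309) [LIFO — newest first]: 231 @ $12.50 + 78 @ $14.90 = $4,049.70
Ending inventory: 249 @ $14.90 = $3,710.10
Check: goods available $7,759.80 = COGS $4,049.70 + ending $3,710.10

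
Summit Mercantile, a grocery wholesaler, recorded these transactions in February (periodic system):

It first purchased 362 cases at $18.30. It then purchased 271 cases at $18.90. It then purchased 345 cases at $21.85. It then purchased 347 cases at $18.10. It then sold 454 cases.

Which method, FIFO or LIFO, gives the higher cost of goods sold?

LIFO

FIFO COGS: 362 @ $18.30 + 92 @ $18.90 = $8,363.40
LIFO COGS: 347 @ $18.10 + 107 @ $21.85 = $8,618.65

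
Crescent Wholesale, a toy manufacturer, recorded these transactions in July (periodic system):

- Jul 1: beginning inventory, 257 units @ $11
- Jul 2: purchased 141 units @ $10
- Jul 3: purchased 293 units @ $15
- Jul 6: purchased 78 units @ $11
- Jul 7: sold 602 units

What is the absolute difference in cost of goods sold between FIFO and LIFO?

FIFO COGS: 257 @ $11 + 141 @ $10 + 204 @ $15 = $7,297
LIFO COGS: 78 @ $11 + 293 @ $15 + 141 @ $10 + 90 @ $11 = $7,653
Difference = |$7,297 − $7,653| = $356

$356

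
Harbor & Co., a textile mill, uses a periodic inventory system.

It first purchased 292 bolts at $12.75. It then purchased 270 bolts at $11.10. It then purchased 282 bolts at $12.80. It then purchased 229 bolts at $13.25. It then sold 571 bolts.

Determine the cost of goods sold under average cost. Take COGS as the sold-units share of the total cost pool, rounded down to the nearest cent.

COGS = $7,111.61

Sale 1, sell 571: 571/1073 × $13,363.85 → $7,111.61
Ending inventory (cost pool remaining) = $6,252.24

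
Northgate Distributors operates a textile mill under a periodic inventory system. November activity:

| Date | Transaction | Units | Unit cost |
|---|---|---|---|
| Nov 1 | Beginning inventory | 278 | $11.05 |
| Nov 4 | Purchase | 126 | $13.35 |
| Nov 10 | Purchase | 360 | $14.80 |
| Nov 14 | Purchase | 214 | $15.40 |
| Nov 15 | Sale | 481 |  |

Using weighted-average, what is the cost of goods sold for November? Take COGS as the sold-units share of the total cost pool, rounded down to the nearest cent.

Nov 15, sell 481: 481/978 × $13,377.60 → $6,579.37
Ending inventory (cost pool remaining) = $6,798.23

COGS = $6,579.37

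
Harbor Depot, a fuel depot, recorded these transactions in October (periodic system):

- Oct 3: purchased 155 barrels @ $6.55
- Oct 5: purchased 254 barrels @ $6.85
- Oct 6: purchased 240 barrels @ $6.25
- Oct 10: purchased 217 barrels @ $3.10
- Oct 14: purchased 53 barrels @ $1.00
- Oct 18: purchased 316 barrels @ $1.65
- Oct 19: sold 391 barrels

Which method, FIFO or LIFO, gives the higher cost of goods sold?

FIFO

FIFO COGS: 155 @ $6.55 + 236 @ $6.85 = $2,631.85
LIFO COGS: 316 @ $1.65 + 53 @ $1.00 + 22 @ $3.10 = $642.60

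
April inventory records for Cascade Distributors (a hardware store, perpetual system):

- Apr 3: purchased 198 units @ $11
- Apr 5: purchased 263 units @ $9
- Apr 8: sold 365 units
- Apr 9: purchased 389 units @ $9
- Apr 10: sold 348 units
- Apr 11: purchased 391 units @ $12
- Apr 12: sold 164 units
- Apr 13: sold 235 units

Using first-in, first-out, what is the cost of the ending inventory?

Apr 8, 365 sold [FIFO — oldest first]: 198 @ $11 + 167 @ $9 = $3,681
Apr 10, 348 sold [FIFO — oldest first]: 96 @ $9 + 252 @ $9 = $3,132
Apr 12, 164 sold [FIFO — oldest first]: 137 @ $9 + 27 @ $12 = $1,557
Apr 13, 235 sold [FIFO — oldest first]: 235 @ $12 = $2,820
Total COGS = $3,681 + $3,132 + $1,557 + $2,820 = $11,190
Ending inventory: 129 @ $12 = $1,548
Check: goods available $12,738 = COGS $11,190 + ending $1,548

Ending inventory = $1,548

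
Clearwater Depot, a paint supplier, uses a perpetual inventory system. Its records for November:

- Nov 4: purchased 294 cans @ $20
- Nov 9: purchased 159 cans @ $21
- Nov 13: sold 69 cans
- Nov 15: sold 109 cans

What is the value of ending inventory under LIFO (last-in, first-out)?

Ending inventory = $5,500

Nov 13, 69 sold [LIFO — newest first]: 69 @ $21 = $1,449
Nov 15, 109 sold [LIFO — newest first]: 90 @ $21 + 19 @ $20 = $2,270
Total COGS = $1,449 + $2,270 = $3,719
Ending inventory: 275 @ $20 = $5,500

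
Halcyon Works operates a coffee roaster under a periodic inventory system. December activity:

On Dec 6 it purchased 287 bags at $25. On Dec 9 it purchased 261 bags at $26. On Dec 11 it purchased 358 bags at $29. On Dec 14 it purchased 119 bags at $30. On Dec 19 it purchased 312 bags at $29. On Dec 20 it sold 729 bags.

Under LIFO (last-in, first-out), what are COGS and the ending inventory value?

COGS = $21,260; ending inventory = $15,701

Dec 20, 729 sold [LIFO — newest first]: 312 @ $29 + 119 @ $30 + 298 @ $29 = $21,260
Ending inventory: 287 @ $25 + 261 @ $26 + 60 @ $29 = $15,701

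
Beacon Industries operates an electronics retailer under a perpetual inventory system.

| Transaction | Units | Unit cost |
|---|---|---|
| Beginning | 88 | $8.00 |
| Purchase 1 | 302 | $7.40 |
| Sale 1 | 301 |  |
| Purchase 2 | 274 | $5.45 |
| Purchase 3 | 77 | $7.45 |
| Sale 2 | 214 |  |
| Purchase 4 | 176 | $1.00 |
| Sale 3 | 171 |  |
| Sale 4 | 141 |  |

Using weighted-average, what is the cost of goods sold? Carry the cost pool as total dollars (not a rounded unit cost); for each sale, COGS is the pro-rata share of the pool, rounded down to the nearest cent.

After Beginning: 88 on hand, pool $704.00 (≈ $8.0000 each)
After Purchase 1: 390 on hand, pool $2,938.80 (≈ $7.5354 each)
Sale 1, sell 301: 301/390 × $2,938.80 → $2,268.15
After Purchase 2: 363 on hand, pool $2,163.95 (≈ $5.9613 each)
After Purchase 3: 440 on hand, pool $2,737.60 (≈ $6.2218 each)
Sale 2, sell 214: 214/440 × $2,737.60 → $1,331.46
After Purchase 4: 402 on hand, pool $1,582.14 (≈ $3.9357 each)
Sale 3, sell 171: 171/402 × $1,582.14 → $672.99
Sale 4, sell 141: 141/231 × $909.15 → $554.93
Total COGS = $2,268.15 + $1,331.46 + $672.99 + $554.93 = $4,827.53
Ending inventory (cost pool remaining) = $354.22
Check: goods available $5,181.75 = COGS $4,827.53 + ending $354.22

COGS = $4,827.53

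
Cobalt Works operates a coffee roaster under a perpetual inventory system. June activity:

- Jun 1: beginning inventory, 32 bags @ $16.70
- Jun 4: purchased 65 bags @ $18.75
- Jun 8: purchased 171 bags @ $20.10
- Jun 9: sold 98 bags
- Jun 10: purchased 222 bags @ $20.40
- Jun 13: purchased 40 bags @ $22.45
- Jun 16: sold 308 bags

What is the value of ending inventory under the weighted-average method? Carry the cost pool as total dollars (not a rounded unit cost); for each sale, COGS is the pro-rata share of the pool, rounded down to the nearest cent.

After Jun 1: 32 on hand, pool $534.40 (≈ $16.7000 each)
After Jun 4: 97 on hand, pool $1,753.15 (≈ $18.0737 each)
After Jun 8: 268 on hand, pool $5,190.25 (≈ $19.3666 each)
Jun 9, sell 98: 98/268 × $5,190.25 → $1,897.92
After Jun 10: 392 on hand, pool $7,821.13 (≈ $19.9519 each)
After Jun 13: 432 on hand, pool $8,719.13 (≈ $20.1832 each)
Jun 16, sell 308: 308/432 × $8,719.13 → $6,216.41
Total COGS = $1,897.92 + $6,216.41 = $8,114.33
Ending inventory (cost pool remaining) = $2,502.72

Ending inventory = $2,502.72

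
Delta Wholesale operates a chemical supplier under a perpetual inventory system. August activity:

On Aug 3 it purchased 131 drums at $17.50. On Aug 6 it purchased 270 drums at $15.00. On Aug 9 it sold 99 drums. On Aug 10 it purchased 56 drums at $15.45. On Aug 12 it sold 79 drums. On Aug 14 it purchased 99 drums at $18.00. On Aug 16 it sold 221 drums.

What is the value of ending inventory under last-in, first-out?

Aug 9, 99 sold [LIFO — newest first]: 99 @ $15.00 = $1,485.00
Aug 12, 79 sold [LIFO — newest first]: 56 @ $15.45 + 23 @ $15.00 = $1,210.20
Aug 16, 221 sold [LIFO — newest first]: 99 @ $18.00 + 122 @ $15.00 = $3,612.00
Total COGS = $1,485.00 + $1,210.20 + $3,612.00 = $6,307.20
Ending inventory: 131 @ $17.50 + 26 @ $15.00 = $2,682.50
Check: goods available $8,989.70 = COGS $6,307.20 + ending $2,682.50

Ending inventory = $2,682.50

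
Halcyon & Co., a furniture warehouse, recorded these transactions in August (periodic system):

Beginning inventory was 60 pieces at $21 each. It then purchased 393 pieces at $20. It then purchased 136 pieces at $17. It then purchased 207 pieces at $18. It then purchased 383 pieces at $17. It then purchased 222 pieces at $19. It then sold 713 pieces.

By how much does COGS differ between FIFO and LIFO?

FIFO COGS: 60 @ $21 + 393 @ $20 + 136 @ $17 + 124 @ $18 = $13,664
LIFO COGS: 222 @ $19 + 383 @ $17 + 108 @ $18 = $12,673
Difference = |$13,664 − $12,673| = $991

$991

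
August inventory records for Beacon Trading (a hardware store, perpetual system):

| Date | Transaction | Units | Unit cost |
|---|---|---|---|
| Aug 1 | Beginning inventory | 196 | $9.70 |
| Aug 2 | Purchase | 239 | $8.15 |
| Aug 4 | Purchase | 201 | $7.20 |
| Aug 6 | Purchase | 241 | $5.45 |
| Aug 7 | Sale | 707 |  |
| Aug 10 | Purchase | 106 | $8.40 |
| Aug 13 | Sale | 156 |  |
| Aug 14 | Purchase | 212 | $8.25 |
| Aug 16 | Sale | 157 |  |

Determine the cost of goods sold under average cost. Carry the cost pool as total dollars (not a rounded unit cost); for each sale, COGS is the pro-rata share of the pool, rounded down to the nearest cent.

After Aug 1: 196 on hand, pool $1,901.20 (≈ $9.7000 each)
After Aug 2: 435 on hand, pool $3,849.05 (≈ $8.8484 each)
After Aug 4: 636 on hand, pool $5,296.25 (≈ $8.3274 each)
After Aug 6: 877 on hand, pool $6,609.70 (≈ $7.5367 each)
Aug 7, sell 707: 707/877 × $6,609.70 → $5,328.45
After Aug 10: 276 on hand, pool $2,171.65 (≈ $7.8683 each)
Aug 13, sell 156: 156/276 × $2,171.65 → $1,227.45
After Aug 14: 332 on hand, pool $2,693.20 (≈ $8.1120 each)
Aug 16, sell 157: 157/332 × $2,693.20 → $1,273.59
Total COGS = $5,328.45 + $1,227.45 + $1,273.59 = $7,829.49
Ending inventory (cost pool remaining) = $1,419.61
Check: goods available $9,249.10 = COGS $7,829.49 + ending $1,419.61

COGS = $7,829.49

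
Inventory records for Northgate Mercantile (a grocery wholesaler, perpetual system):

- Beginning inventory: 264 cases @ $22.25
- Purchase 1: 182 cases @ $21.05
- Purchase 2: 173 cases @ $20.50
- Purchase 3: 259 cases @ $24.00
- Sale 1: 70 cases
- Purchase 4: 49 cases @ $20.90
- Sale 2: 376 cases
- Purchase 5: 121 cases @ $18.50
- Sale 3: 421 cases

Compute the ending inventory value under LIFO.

Ending inventory = $4,027.25

Sale 1 (70) [LIFO — newest first]: 70 @ $24.00 = $1,680.00
Sale 2 (376) [LIFO — newest first]: 49 @ $20.90 + 189 @ $24.00 + 138 @ $20.50 = $8,389.10
Sale 3 (421) [LIFO — newest first]: 121 @ $18.50 + 35 @ $20.50 + 182 @ $21.05 + 83 @ $22.25 = $8,633.85
Total COGS = $1,680.00 + $8,389.10 + $8,633.85 = $18,702.95
Ending inventory: 181 @ $22.25 = $4,027.25
Check: goods available $22,730.20 = COGS $18,702.95 + ending $4,027.25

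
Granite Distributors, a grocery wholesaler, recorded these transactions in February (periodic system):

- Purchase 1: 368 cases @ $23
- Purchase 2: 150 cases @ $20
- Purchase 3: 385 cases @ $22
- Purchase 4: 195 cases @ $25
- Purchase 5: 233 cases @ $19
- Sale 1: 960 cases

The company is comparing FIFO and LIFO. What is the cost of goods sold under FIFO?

FIFO COGS: 368 @ $23 + 150 @ $20 + 385 @ $22 + 57 @ $25 = $21,359
LIFO COGS: 233 @ $19 + 195 @ $25 + 385 @ $22 + 147 @ $20 = $20,712

COGS = $21,359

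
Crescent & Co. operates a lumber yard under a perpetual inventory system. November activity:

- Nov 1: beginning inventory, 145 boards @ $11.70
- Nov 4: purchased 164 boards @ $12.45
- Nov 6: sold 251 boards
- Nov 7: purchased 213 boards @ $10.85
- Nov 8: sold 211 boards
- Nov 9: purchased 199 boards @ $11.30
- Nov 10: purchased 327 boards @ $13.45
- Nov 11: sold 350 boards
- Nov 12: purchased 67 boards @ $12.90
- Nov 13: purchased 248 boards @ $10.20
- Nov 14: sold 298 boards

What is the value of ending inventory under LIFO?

Ending inventory = $2,908.40

Nov 6, 251 sold [LIFO — newest first]: 164 @ $12.45 + 87 @ $11.70 = $3,059.70
Nov 8, 211 sold [LIFO — newest first]: 211 @ $10.85 = $2,289.35
Nov 11, 350 sold [LIFO — newest first]: 327 @ $13.45 + 23 @ $11.30 = $4,658.05
Nov 14, 298 sold [LIFO — newest first]: 248 @ $10.20 + 50 @ $12.90 = $3,174.60
Total COGS = $3,059.70 + $2,289.35 + $4,658.05 + $3,174.60 = $13,181.70
Ending inventory: 58 @ $11.70 + 2 @ $10.85 + 176 @ $11.30 + 17 @ $12.90 = $2,908.40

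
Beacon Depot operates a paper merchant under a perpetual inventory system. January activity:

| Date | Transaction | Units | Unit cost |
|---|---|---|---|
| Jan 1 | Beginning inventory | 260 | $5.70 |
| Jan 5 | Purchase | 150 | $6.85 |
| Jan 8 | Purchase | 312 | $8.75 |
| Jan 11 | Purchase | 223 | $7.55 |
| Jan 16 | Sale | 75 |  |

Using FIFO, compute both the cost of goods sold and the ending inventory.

Jan 16, 75 sold [FIFO — oldest first]: 75 @ $5.70 = $427.50
Ending inventory: 185 @ $5.70 + 150 @ $6.85 + 312 @ $8.75 + 223 @ $7.55 = $6,495.65

COGS = $427.50; ending inventory = $6,495.65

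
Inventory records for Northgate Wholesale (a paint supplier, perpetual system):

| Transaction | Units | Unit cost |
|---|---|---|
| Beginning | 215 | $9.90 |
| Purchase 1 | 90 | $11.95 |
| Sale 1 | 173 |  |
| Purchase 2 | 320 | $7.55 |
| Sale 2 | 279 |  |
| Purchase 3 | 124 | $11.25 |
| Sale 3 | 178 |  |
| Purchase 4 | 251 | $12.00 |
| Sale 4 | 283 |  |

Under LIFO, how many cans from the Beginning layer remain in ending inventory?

Sale 1 (173) [LIFO — newest first]: 90 @ $11.95 + 83 @ $9.90 = $1,897.20
Sale 2 (279) [LIFO — newest first]: 279 @ $7.55 = $2,106.45
Sale 3 (178) [LIFO — newest first]: 124 @ $11.25 + 41 @ $7.55 + 13 @ $9.90 = $1,833.25
Sale 4 (283) [LIFO — newest first]: 251 @ $12.00 + 32 @ $9.90 = $3,328.80
Total COGS = $1,897.20 + $2,106.45 + $1,833.25 + $3,328.80 = $9,165.70
Ending inventory: 87 @ $9.90 = $861.30

87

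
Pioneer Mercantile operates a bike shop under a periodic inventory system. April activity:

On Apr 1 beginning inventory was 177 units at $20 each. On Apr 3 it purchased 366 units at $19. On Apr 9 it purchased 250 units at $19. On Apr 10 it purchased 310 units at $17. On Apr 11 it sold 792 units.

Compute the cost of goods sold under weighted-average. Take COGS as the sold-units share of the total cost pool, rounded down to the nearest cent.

Apr 11, sell 792: 792/1103 × $20,514.00 → $14,729.90
Ending inventory (cost pool remaining) = $5,784.10

COGS = $14,729.90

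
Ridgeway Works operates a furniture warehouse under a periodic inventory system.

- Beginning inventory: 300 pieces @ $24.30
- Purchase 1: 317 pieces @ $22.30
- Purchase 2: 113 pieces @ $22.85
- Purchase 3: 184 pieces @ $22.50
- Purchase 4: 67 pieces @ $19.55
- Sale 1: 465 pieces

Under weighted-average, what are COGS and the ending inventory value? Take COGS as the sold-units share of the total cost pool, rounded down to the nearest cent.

Sale 1, sell 465: 465/981 × $22,391.00 → $10,613.47
Ending inventory (cost pool remaining) = $11,777.53
Check: goods available $22,391.00 = COGS $10,613.47 + ending $11,777.53

COGS = $10,613.47; ending inventory = $11,777.53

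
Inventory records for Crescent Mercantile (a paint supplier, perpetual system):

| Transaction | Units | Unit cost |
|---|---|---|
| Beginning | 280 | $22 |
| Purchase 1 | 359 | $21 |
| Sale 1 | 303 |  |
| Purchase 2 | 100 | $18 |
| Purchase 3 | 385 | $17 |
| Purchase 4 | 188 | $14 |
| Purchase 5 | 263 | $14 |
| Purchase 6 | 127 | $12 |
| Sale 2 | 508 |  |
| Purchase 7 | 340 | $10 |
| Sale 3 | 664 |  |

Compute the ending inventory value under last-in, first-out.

Ending inventory = $11,363

Sale 1 (303) [LIFO — newest first]: 303 @ $21 = $6,363
Sale 2 (508) [LIFO — newest first]: 127 @ $12 + 263 @ $14 + 118 @ $14 = $6,858
Sale 3 (664) [LIFO — newest first]: 340 @ $10 + 70 @ $14 + 254 @ $17 = $8,698
Total COGS = $6,363 + $6,858 + $8,698 = $21,919
Ending inventory: 280 @ $22 + 56 @ $21 + 100 @ $18 + 131 @ $17 = $11,363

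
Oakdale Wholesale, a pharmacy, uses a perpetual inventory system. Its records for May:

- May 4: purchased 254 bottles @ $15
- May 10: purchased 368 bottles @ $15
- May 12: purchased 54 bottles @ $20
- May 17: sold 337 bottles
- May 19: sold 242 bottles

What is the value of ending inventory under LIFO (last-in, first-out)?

Ending inventory = $1,455

May 17, 337 sold [LIFO — newest first]: 54 @ $20 + 283 @ $15 = $5,325
May 19, 242 sold [LIFO — newest first]: 85 @ $15 + 157 @ $15 = $3,630
Total COGS = $5,325 + $3,630 = $8,955
Ending inventory: 97 @ $15 = $1,455
Check: goods available $10,410 = COGS $8,955 + ending $1,455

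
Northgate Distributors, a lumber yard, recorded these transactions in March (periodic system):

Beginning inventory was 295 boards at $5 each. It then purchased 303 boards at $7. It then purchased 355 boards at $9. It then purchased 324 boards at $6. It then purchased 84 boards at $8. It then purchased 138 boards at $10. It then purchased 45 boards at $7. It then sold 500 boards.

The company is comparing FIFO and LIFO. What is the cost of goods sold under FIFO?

COGS = $2,910

FIFO COGS: 295 @ $5 + 205 @ $7 = $2,910
LIFO COGS: 45 @ $7 + 138 @ $10 + 84 @ $8 + 233 @ $6 = $3,765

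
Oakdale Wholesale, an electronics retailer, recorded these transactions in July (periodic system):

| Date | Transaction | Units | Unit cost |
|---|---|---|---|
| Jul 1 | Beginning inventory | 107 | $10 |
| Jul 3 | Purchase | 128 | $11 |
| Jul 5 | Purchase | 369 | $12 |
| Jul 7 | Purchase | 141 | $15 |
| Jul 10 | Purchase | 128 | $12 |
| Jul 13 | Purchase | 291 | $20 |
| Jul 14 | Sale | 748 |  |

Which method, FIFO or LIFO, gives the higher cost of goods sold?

FIFO COGS: 107 @ $10 + 128 @ $11 + 369 @ $12 + 141 @ $15 + 3 @ $12 = $9,057
LIFO COGS: 291 @ $20 + 128 @ $12 + 141 @ $15 + 188 @ $12 = $11,727

LIFO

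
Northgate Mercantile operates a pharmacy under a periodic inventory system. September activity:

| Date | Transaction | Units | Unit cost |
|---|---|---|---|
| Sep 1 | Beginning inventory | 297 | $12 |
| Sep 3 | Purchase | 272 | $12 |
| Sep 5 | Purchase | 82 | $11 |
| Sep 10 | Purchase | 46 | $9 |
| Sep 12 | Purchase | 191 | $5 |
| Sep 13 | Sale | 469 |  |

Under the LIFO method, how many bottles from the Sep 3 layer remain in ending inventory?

122

Sep 13, 469 sold [LIFO — newest first]: 191 @ $5 + 46 @ $9 + 82 @ $11 + 150 @ $12 = $4,071
Ending inventory: 297 @ $12 + 122 @ $12 = $5,028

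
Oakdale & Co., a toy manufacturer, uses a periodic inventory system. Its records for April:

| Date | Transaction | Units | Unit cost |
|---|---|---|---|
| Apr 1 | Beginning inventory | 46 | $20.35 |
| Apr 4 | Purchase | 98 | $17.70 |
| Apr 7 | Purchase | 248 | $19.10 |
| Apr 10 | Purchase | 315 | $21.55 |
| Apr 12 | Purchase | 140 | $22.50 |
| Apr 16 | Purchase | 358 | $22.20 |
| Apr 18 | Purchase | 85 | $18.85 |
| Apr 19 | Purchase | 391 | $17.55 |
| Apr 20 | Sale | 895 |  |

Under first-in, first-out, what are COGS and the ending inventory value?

Apr 20, 895 sold [FIFO — oldest first]: 46 @ $20.35 + 98 @ $17.70 + 248 @ $19.10 + 315 @ $21.55 + 140 @ $22.50 + 48 @ $22.20 = $18,411.35
Ending inventory: 310 @ $22.20 + 85 @ $18.85 + 391 @ $17.55 = $15,346.30

COGS = $18,411.35; ending inventory = $15,346.30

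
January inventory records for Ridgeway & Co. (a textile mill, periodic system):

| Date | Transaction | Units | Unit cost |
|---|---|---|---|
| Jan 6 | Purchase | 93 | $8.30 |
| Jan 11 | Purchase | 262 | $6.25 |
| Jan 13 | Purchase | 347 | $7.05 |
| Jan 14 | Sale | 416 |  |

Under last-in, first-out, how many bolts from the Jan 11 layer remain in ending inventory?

193

Jan 14, 416 sold [LIFO — newest first]: 347 @ $7.05 + 69 @ $6.25 = $2,877.60
Ending inventory: 93 @ $8.30 + 193 @ $6.25 = $1,978.15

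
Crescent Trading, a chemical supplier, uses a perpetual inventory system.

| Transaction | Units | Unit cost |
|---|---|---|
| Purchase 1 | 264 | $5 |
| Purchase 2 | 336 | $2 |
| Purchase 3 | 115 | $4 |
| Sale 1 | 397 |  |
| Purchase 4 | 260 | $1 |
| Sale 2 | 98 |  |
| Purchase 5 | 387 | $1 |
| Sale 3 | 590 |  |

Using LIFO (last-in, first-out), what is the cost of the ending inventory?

Ending inventory = $1,346

Sale 1 (397) [LIFO — newest first]: 115 @ $4 + 282 @ $2 = $1,024
Sale 2 (98) [LIFO — newest first]: 98 @ $1 = $98
Sale 3 (590) [LIFO — newest first]: 387 @ $1 + 162 @ $1 + 41 @ $2 = $631
Total COGS = $1,024 + $98 + $631 = $1,753
Ending inventory: 264 @ $5 + 13 @ $2 = $1,346
Check: goods available $3,099 = COGS $1,753 + ending $1,346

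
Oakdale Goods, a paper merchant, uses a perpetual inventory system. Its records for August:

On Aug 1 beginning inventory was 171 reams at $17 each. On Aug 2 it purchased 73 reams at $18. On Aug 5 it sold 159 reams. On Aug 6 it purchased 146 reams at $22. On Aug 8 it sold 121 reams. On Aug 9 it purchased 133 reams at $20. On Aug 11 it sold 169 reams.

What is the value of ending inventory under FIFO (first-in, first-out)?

Aug 5, 159 sold [FIFO — oldest first]: 159 @ $17 = $2,703
Aug 8, 121 sold [FIFO — oldest first]: 12 @ $17 + 73 @ $18 + 36 @ $22 = $2,310
Aug 11, 169 sold [FIFO — oldest first]: 110 @ $22 + 59 @ $20 = $3,600
Total COGS = $2,703 + $2,310 + $3,600 = $8,613
Ending inventory: 74 @ $20 = $1,480

Ending inventory = $1,480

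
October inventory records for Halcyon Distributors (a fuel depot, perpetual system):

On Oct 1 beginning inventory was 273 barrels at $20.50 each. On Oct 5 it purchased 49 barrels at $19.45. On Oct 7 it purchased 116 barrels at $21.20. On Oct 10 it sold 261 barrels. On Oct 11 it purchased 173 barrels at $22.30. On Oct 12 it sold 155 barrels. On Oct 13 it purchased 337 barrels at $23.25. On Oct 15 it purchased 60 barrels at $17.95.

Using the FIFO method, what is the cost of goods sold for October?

COGS = $8,542.35

Oct 10, 261 sold [FIFO — oldest first]: 261 @ $20.50 = $5,350.50
Oct 12, 155 sold [FIFO — oldest first]: 12 @ $20.50 + 49 @ $19.45 + 94 @ $21.20 = $3,191.85
Total COGS = $5,350.50 + $3,191.85 = $8,542.35
Ending inventory: 22 @ $21.20 + 173 @ $22.30 + 337 @ $23.25 + 60 @ $17.95 = $13,236.55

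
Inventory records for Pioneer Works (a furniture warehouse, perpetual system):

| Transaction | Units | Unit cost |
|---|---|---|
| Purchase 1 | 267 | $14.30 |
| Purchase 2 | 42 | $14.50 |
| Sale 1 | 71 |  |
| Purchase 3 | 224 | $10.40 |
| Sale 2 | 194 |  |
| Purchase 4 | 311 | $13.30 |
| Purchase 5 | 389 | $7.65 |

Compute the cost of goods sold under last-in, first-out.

Sale 1 (71) [LIFO — newest first]: 42 @ $14.50 + 29 @ $14.30 = $1,023.70
Sale 2 (194) [LIFO — newest first]: 194 @ $10.40 = $2,017.60
Total COGS = $1,023.70 + $2,017.60 = $3,041.30
Ending inventory: 238 @ $14.30 + 30 @ $10.40 + 311 @ $13.30 + 389 @ $7.65 = $10,827.55

COGS = $3,041.30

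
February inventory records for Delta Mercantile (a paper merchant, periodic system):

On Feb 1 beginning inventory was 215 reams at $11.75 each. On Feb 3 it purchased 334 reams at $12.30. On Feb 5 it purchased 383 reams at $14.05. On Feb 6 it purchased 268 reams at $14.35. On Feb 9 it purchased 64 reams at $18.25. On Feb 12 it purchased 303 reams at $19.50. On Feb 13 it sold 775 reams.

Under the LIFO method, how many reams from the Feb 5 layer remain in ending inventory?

Feb 13, 775 sold [LIFO — newest first]: 303 @ $19.50 + 64 @ $18.25 + 268 @ $14.35 + 140 @ $14.05 = $12,889.30
Ending inventory: 215 @ $11.75 + 334 @ $12.30 + 243 @ $14.05 = $10,048.60

243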